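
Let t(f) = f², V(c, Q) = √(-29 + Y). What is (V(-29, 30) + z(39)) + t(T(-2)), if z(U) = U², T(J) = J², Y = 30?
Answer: 1538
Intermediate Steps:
V(c, Q) = 1 (V(c, Q) = √(-29 + 30) = √1 = 1)
(V(-29, 30) + z(39)) + t(T(-2)) = (1 + 39²) + ((-2)²)² = (1 + 1521) + 4² = 1522 + 16 = 1538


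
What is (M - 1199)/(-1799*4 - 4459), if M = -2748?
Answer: 3947/11655 ≈ 0.33865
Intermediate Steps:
(M - 1199)/(-1799*4 - 4459) = (-2748 - 1199)/(-1799*4 - 4459) = -3947/(-7196 - 4459) = -3947/(-11655) = -3947*(-1/11655) = 3947/11655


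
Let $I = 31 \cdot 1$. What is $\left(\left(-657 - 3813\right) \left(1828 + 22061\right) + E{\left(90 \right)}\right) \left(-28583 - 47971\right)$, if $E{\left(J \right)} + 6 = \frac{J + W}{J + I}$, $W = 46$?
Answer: $\frac{989142293107080}{121} \approx 8.1747 \cdot 10^{12}$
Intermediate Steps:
$I = 31$
$E{\left(J \right)} = -6 + \frac{46 + J}{31 + J}$ ($E{\left(J \right)} = -6 + \frac{J + 46}{J + 31} = -6 + \frac{46 + J}{31 + J}$)
$\left(\left(-657 - 3813\right) \left(1828 + 22061\right) + E{\left(90 \right)}\right) \left(-28583 - 47971\right) = \left(\left(-657 - 3813\right) \left(1828 + 22061\right) + \frac{5 \left(-28 - 90\right)}{31 + 90}\right) \left(-28583 - 47971\right) = \left(\left(-4470\right) 23889 + \frac{5 \left(-28 - 90\right)}{121}\right) \left(-76554\right) = \left(-106783830 + 5 \cdot \frac{1}{121} \left(-118\right)\right) \left(-76554\right) = \left(-106783830 - \frac{590}{121}\right) \left(-76554\right) = \left(- \frac{12920844020}{121}\right) \left(-76554\right) = \frac{989142293107080}{121}$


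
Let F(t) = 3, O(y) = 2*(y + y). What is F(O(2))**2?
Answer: 9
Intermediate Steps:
O(y) = 4*y (O(y) = 2*(2*y) = 4*y)
F(O(2))**2 = 3**2 = 9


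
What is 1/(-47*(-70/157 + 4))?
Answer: -157/26226 ≈ -0.0059864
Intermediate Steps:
1/(-47*(-70/157 + 4)) = 1/(-47*558/157) = 1/(-26226/157) = -157/26226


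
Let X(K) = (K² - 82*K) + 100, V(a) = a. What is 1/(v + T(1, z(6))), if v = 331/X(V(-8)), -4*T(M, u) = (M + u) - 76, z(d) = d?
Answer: 205/3619 ≈ 0.056645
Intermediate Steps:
X(K) = 100 + K² - 82*K
T(M, u) = 19 - M/4 - u/4 (T(M, u) = -((M + u) - 76)/4 = -(-76 + M + u)/4 = 19 - M/4 - u/4)
v = 331/820 (v = 331/(100 + (-8)² - 82*(-8)) = 331/(100 + 64 + 656) = 331/820 ≈ 0.40366)
1/(v + T(1, z(6))) = 1/(331/820 + (19 - ¼*1 - ¼*6)) = 1/(331/820 + (19 - ¼ - 3/2)) = 1/(331/820 + 69/4) = 1/(3619/205) = 205/3619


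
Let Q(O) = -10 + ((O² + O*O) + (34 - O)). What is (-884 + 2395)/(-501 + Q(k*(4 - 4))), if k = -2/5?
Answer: -1511/477 ≈ -3.1677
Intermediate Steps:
k = -⅖ (k = -2*⅕ = -⅖ ≈ -0.40000)
Q(O) = 24 - O + 2*O² (Q(O) = -10 + ((O² + O²) + (34 - O)) = -10 + (2*O² + (34 - O)) = -10 + (34 - O + 2*O²) = 24 - O + 2*O²)
(-884 + 2395)/(-501 + Q(k*(4 - 4))) = (-884 + 2395)/(-501 + (24 - (-2)*(4 - 4)/5 + 2*(-2*(4 - 4)/5)²)) = 1511/(-501 + (24 - (-2)*0/5 + 2*(-⅖*0)²)) = 1511/(-501 + (24 - 1*0 + 2*0²)) = 1511/(-501 + (24 + 0 + 2*0)) = 1511/(-501 + (24 + 0 + 0)) = 1511/(-501 + 24) = 1511/(-477) = 1511*(-1/477) = -1511/477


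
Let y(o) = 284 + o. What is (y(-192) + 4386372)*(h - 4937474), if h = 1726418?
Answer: -14085181545984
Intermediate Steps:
(y(-192) + 4386372)*(h - 4937474) = ((284 - 192) + 4386372)*(1726418 - 4937474) = (92 + 4386372)*(-3211056) = 4386464*(-3211056) = -14085181545984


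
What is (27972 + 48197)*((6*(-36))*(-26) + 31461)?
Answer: 2824118013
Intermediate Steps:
(27972 + 48197)*((6*(-36))*(-26) + 31461) = 76169*(-216*(-26) + 31461) = 76169*(5616 + 31461) = 76169*37077 = 2824118013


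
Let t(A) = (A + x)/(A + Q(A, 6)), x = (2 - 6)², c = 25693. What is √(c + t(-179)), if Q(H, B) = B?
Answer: 2*√192248499/173 ≈ 160.29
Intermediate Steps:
x = 16 (x = (-4)² = 16)
t(A) = (16 + A)/(6 + A) (t(A) = (A + 16)/(A + 6) = (16 + A)/(6 + A))
√(c + t(-179)) = √(25693 + (16 - 179)/(6 - 179)) = √(25693 - 163/(-173)) = √(25693 - 1/173*(-163)) = √(25693 + 163/173) = √(4445052/173) = 2*√192248499/173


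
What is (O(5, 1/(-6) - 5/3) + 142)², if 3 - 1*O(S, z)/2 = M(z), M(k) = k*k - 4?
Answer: 7219969/324 ≈ 22284.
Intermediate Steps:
M(k) = -4 + k² (M(k) = k² - 4 = -4 + k²)
O(S, z) = 14 - 2*z² (O(S, z) = 6 - 2*(-4 + z²) = 6 + (8 - 2*z²) = 14 - 2*z²)
(O(5, 1/(-6) - 5/3) + 142)² = ((14 - 2*(1/(-6) - 5/3)²) + 142)² = ((14 - 2*(1*(-⅙) - 5*⅓)²) + 142)² = ((14 - 2*(-⅙ - 5/3)²) + 142)² = ((14 - 2*(-11/6)²) + 142)² = ((14 - 2*121/36) + 142)² = ((14 - 121/18) + 142)² = (131/18 + 142)² = (2687/18)² = 7219969/324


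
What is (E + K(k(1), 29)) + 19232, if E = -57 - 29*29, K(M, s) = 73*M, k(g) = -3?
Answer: 18115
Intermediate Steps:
E = -898 (E = -57 - 841 = -898)
(E + K(k(1), 29)) + 19232 = (-898 + 73*(-3)) + 19232 = (-898 - 219) + 19232 = -1117 + 19232 = 18115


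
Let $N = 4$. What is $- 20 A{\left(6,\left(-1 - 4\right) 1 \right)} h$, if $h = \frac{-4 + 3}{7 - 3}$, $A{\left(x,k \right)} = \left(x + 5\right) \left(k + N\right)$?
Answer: $-55$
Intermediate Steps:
$A{\left(x,k \right)} = \left(4 + k\right) \left(5 + x\right)$ ($A{\left(x,k \right)} = \left(x + 5\right) \left(k + 4\right) = \left(5 + x\right) \left(4 + k\right) = \left(4 + k\right) \left(5 + x\right)$)
$h = - \frac{1}{4} \approx -0.25$
$- 20 A{\left(6,\left(-1 - 4\right) 1 \right)} h = - 20 \left(20 + 4 \cdot 6 + 5 \left(-1 - 4\right) 1 + \left(-1 - 4\right) 1 \cdot 6\right) \left(- \frac{1}{4}\right) = - 20 \left(20 + 24 + 5 \left(\left(-5\right) 1\right) + \left(-5\right) 1 \cdot 6\right) \left(- \frac{1}{4}\right) = - 20 \left(20 + 24 + 5 \left(-5\right) - 30\right) \left(- \frac{1}{4}\right) = - 20 \left(20 + 24 - 25 - 30\right) \left(- \frac{1}{4}\right) = \left(-20\right) \left(-11\right) \left(- \frac{1}{4}\right) = 220 \left(- \frac{1}{4}\right) = -55$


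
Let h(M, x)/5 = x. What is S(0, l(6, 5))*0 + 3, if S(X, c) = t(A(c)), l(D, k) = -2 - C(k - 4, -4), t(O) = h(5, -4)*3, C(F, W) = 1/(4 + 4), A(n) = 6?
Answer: 3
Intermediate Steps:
C(F, W) = ⅛ (C(F, W) = 1/8 = ⅛)
h(M, x) = 5*x
t(O) = -60 (t(O) = (5*(-4))*3 = -20*3 = -60)
l(D, k) = -17/8 (l(D, k) = -2 - 1*⅛ = -2 - ⅛ = -17/8)
S(X, c) = -60
S(0, l(6, 5))*0 + 3 = -60*0 + 3 = 0 + 3 = 3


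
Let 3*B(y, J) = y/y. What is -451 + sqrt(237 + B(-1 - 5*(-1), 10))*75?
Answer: -451 + 50*sqrt(534) ≈ 704.42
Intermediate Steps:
B(y, J) = 1/3 (B(y, J) = (y/y)/3 = (1/3)*1 = 1/3)
-451 + sqrt(237 + B(-1 - 5*(-1), 10))*75 = -451 + sqrt(237 + 1/3)*75 = -451 + sqrt(712/3)*75 = -451 + (2*sqrt(534)/3)*75 = -451 + 50*sqrt(534)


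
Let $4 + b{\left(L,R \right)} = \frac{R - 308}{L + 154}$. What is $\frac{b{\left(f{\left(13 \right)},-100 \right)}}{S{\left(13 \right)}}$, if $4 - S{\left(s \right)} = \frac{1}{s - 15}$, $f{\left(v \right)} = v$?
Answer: $- \frac{2152}{1503} \approx -1.4318$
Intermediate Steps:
$S{\left(s \right)} = 4 - \frac{1}{-15 + s}$ ($S{\left(s \right)} = 4 - \frac{1}{s - 15} = 4 - \frac{1}{-15 + s}$)
$b{\left(L,R \right)} = -4 + \frac{-308 + R}{154 + L}$ ($b{\left(L,R \right)} = -4 + \frac{R - 308}{L + 154} = -4 + \frac{-308 + R}{154 + L}$)
$\frac{b{\left(f{\left(13 \right)},-100 \right)}}{S{\left(13 \right)}} = \frac{\frac{1}{154 + 13} \left(-924 - 100 - 52\right)}{\frac{1}{-15 + 13} \left(-61 + 4 \cdot 13\right)} = \frac{\frac{1}{167} \left(-924 - 100 - 52\right)}{\frac{1}{-2} \left(-61 + 52\right)} = \frac{\frac{1}{167} \left(-1076\right)}{\left(- \frac{1}{2}\right) \left(-9\right)} = - \frac{1076}{167 \cdot \frac{9}{2}} = \left(- \frac{1076}{167}\right) \frac{2}{9} = - \frac{2152}{1503}$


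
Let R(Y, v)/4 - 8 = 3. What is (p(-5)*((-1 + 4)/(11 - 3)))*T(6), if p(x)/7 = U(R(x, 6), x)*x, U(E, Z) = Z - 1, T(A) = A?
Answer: 945/2 ≈ 472.50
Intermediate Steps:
R(Y, v) = 44 (R(Y, v) = 32 + 4*3 = 32 + 12 = 44)
U(E, Z) = -1 + Z
p(x) = 7*x*(-1 + x) (p(x) = 7*((-1 + x)*x) = 7*(x*(-1 + x)) = 7*x*(-1 + x))
(p(-5)*((-1 + 4)/(11 - 3)))*T(6) = ((7*(-5)*(-1 - 5))*((-1 + 4)/(11 - 3)))*6 = ((7*(-5)*(-6))*(3/8))*6 = (210*(3*(⅛)))*6 = (210*(3/8))*6 = (315/4)*6 = 945/2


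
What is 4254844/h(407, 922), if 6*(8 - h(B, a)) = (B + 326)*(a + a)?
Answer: -6382266/337901 ≈ -18.888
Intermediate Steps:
h(B, a) = 8 - a*(326 + B)/3 (h(B, a) = 8 - (B + 326)*(a + a)/6 = 8 - (326 + B)*2*a/6 = 8 - a*(326 + B)/3)
4254844/h(407, 922) = 4254844/(8 - 326/3*922 - 1/3*407*922) = 4254844/(8 - 300572/3 - 375254/3) = 4254844/(-675802/3) = 4254844*(-3/675802) = -6382266/337901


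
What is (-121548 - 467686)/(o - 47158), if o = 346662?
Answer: -294617/149752 ≈ -1.9674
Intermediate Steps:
(-121548 - 467686)/(o - 47158) = (-121548 - 467686)/(346662 - 47158) = -589234/299504 = -589234*1/299504 = -294617/149752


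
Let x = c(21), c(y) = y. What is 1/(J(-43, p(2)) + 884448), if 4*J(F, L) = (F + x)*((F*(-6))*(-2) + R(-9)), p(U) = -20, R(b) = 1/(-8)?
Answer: 16/14196587 ≈ 1.1270e-6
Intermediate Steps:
x = 21
R(b) = -⅛
J(F, L) = (21 + F)*(-⅛ + 12*F)/4 (J(F, L) = ((F + 21)*((F*(-6))*(-2) - ⅛))/4 = ((21 + F)*(-6*F*(-2) - ⅛))/4 = ((21 + F)*(12*F - ⅛))/4 = ((21 + F)*(-⅛ + 12*F))/4 = (21 + F)*(-⅛ + 12*F)/4)
1/(J(-43, p(2)) + 884448) = 1/((-21/32 + 3*(-43)² + (2015/32)*(-43)) + 884448) = 1/((-21/32 + 3*1849 - 86645/32) + 884448) = 1/((-21/32 + 5547 - 86645/32) + 884448) = 1/(45419/16 + 884448) = 1/(14196587/16) = 16/14196587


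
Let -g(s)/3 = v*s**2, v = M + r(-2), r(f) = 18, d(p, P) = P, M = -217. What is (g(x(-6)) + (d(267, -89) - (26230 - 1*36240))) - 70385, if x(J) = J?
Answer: -38972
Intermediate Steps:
v = -199 (v = -217 + 18 = -199)
g(s) = 597*s**2 (g(s) = -(-597)*s**2 = 597*s**2)
(g(x(-6)) + (d(267, -89) - (26230 - 1*36240))) - 70385 = (597*(-6)**2 + (-89 - (26230 - 1*36240))) - 70385 = (597*36 + (-89 - (26230 - 36240))) - 70385 = (21492 + (-89 - 1*(-10010))) - 70385 = (21492 + (-89 + 10010)) - 70385 = (21492 + 9921) - 70385 = 31413 - 70385 = -38972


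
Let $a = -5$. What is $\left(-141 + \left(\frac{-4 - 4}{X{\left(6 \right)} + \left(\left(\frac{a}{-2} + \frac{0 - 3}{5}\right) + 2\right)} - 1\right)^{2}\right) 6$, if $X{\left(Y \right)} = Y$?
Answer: $- \frac{2699800}{3267} \approx -826.38$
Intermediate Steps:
$\left(-141 + \left(\frac{-4 - 4}{X{\left(6 \right)} + \left(\left(\frac{a}{-2} + \frac{0 - 3}{5}\right) + 2\right)} - 1\right)^{2}\right) 6 = \left(-141 + \left(\frac{-4 - 4}{6 + \left(\left(- \frac{5}{-2} + \frac{0 - 3}{5}\right) + 2\right)} - 1\right)^{2}\right) 6 = \left(-141 + \left(- \frac{8}{6 + \left(\left(\left(-5\right) \left(- \frac{1}{2}\right) + \left(0 - 3\right) \frac{1}{5}\right) + 2\right)} - 1\right)^{2}\right) 6 = \left(-141 + \left(- \frac{8}{6 + \left(\left(\frac{5}{2} - \frac{3}{5}\right) + 2\right)} - 1\right)^{2}\right) 6 = \left(-141 + \left(- \frac{8}{6 + \left(\frac{19}{10} + 2\right)} - 1\right)^{2}\right) 6 = \left(-141 + \left(- \frac{8}{6 + \frac{39}{10}} - 1\right)^{2}\right) 6 = \left(-141 + \left(- \frac{8}{\frac{99}{10}} - 1\right)^{2}\right) 6 = \left(-141 + \left(\left(-8\right) \frac{10}{99} - 1\right)^{2}\right) 6 = \left(-141 + \left(- \frac{80}{99} - 1\right)^{2}\right) 6 = \left(-141 + \left(- \frac{179}{99}\right)^{2}\right) 6 = \left(-141 + \frac{32041}{9801}\right) 6 = \left(- \frac{1349900}{9801}\right) 6 = - \frac{2699800}{3267}$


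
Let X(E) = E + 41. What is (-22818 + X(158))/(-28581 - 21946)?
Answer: 22619/50527 ≈ 0.44766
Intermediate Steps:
X(E) = 41 + E
(-22818 + X(158))/(-28581 - 21946) = (-22818 + (41 + 158))/(-28581 - 21946) = (-22818 + 199)/(-50527) = -22619*(-1/50527) = 22619/50527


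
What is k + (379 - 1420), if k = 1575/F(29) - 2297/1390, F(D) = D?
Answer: -39840073/40310 ≈ -988.34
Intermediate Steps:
k = 2122637/40310 (k = 1575/29 - 2297/1390 = 2122637/40310 ≈ 52.658)
k + (379 - 1420) = 2122637/40310 + (379 - 1420) = 2122637/40310 - 1041 = -39840073/40310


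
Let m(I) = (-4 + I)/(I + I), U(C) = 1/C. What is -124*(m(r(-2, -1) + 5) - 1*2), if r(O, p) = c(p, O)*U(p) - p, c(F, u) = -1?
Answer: 1550/7 ≈ 221.43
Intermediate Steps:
r(O, p) = -p - 1/p (r(O, p) = -1/p - p = -p - 1/p)
m(I) = (-4 + I)/(2*I) (m(I) = (-4 + I)/((2*I)) = (-4 + I)*(1/(2*I)) = (-4 + I)/(2*I))
-124*(m(r(-2, -1) + 5) - 1*2) = -124*((-4 + ((-1*(-1) - 1/(-1)) + 5))/(2*((-1*(-1) - 1/(-1)) + 5)) - 1*2) = -124*((-4 + ((1 - 1*(-1)) + 5))/(2*((1 - 1*(-1)) + 5)) - 2) = -124*((-4 + ((1 + 1) + 5))/(2*((1 + 1) + 5)) - 2) = -124*((-4 + (2 + 5))/(2*(2 + 5)) - 2) = -124*((1/2)*(-4 + 7)/7 - 2) = -124*((1/2)*(1/7)*3 - 2) = -124*(3/14 - 2) = -124*(-25/14) = 1550/7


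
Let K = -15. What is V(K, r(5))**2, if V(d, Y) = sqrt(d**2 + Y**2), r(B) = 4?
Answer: 241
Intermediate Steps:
V(d, Y) = sqrt(Y**2 + d**2)
V(K, r(5))**2 = (sqrt(4**2 + (-15)**2))**2 = (sqrt(16 + 225))**2 = (sqrt(241))**2 = 241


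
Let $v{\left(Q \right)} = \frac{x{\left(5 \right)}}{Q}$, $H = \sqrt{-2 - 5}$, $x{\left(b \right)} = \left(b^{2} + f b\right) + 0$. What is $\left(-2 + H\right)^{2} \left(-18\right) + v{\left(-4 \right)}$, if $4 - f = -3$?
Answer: $39 + 72 i \sqrt{7} \approx 39.0 + 190.49 i$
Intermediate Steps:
$f = 7$ ($f = 4 - -3 = 4 + 3 = 7$)
$x{\left(b \right)} = b^{2} + 7 b$ ($x{\left(b \right)} = \left(b^{2} + 7 b\right) + 0 = b^{2} + 7 b$)
$H = i \sqrt{7}$ ($H = \sqrt{-7} = i \sqrt{7} \approx 2.6458 i$)
$v{\left(Q \right)} = \frac{60}{Q}$ ($v{\left(Q \right)} = \frac{5 \left(7 + 5\right)}{Q} = \frac{5 \cdot 12}{Q} = \frac{60}{Q}$)
$\left(-2 + H\right)^{2} \left(-18\right) + v{\left(-4 \right)} = \left(-2 + i \sqrt{7}\right)^{2} \left(-18\right) + \frac{60}{-4} = - 18 \left(-2 + i \sqrt{7}\right)^{2} + 60 \left(- \frac{1}{4}\right) = - 18 \left(-2 + i \sqrt{7}\right)^{2} - 15 = -15 - 18 \left(-2 + i \sqrt{7}\right)^{2}$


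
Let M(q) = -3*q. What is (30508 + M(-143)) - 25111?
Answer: 5826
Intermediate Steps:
(30508 + M(-143)) - 25111 = (30508 - 3*(-143)) - 25111 = (30508 + 429) - 25111 = 30937 - 25111 = 5826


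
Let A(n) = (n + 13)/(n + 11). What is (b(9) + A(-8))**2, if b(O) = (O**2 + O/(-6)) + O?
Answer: 292681/36 ≈ 8130.0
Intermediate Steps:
b(O) = O**2 + 5*O/6 (b(O) = (O**2 - O/6) + O = O**2 + 5*O/6)
A(n) = (13 + n)/(11 + n)
(b(9) + A(-8))**2 = ((1/6)*9*(5 + 6*9) + (13 - 8)/(11 - 8))**2 = ((1/6)*9*(5 + 54) + 5/3)**2 = ((1/6)*9*59 + (1/3)*5)**2 = (177/2 + 5/3)**2 = (541/6)**2 = 292681/36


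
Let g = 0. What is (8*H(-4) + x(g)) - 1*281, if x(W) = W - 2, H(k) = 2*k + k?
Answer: -379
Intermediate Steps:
H(k) = 3*k
x(W) = -2 + W
(8*H(-4) + x(g)) - 1*281 = (8*(3*(-4)) + (-2 + 0)) - 1*281 = (8*(-12) - 2) - 281 = (-96 - 2) - 281 = -98 - 281 = -379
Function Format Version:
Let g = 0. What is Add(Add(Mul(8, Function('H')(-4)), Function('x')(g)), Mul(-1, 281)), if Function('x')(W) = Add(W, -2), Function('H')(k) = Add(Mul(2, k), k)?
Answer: -379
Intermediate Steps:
Function('H')(k) = Mul(3, k)
Function('x')(W) = Add(-2, W)
Add(Add(Mul(8, Function('H')(-4)), Function('x')(g)), Mul(-1, 281)) = Add(Add(Mul(8, Mul(3, -4)), Add(-2, 0)), Mul(-1, 281)) = Add(Add(Mul(8, -12), -2), -281) = Add(Add(-96, -2), -281) = Add(-98, -281) = -379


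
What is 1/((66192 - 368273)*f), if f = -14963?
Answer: 1/4520038003 ≈ 2.2124e-10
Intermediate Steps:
1/((66192 - 368273)*f) = 1/((66192 - 368273)*(-14963)) = -1/14963/(-302081) = -1/302081*(-1/14963) = 1/4520038003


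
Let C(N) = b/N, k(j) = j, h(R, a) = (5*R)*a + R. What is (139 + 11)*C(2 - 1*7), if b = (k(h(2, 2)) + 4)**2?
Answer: -20280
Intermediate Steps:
h(R, a) = R + 5*R*a (h(R, a) = 5*R*a + R = R + 5*R*a)
b = 676 (b = (2*(1 + 5*2) + 4)**2 = (2*(1 + 10) + 4)**2 = (2*11 + 4)**2 = (22 + 4)**2 = 26**2 = 676)
C(N) = 676/N
(139 + 11)*C(2 - 1*7) = (139 + 11)*(676/(2 - 1*7)) = 150*(676/(2 - 7)) = 150*(676/(-5)) = 150*(676*(-1/5)) = 150*(-676/5) = -20280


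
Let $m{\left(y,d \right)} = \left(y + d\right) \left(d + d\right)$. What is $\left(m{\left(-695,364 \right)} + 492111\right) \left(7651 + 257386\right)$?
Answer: $66562187291$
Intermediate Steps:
$m{\left(y,d \right)} = 2 d \left(d + y\right)$ ($m{\left(y,d \right)} = \left(d + y\right) 2 d = 2 d \left(d + y\right)$)
$\left(m{\left(-695,364 \right)} + 492111\right) \left(7651 + 257386\right) = \left(2 \cdot 364 \left(364 - 695\right) + 492111\right) \left(7651 + 257386\right) = \left(2 \cdot 364 \left(-331\right) + 492111\right) 265037 = \left(-240968 + 492111\right) 265037 = 251143 \cdot 265037 = 66562187291$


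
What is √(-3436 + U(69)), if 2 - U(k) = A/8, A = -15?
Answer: I*√54914/4 ≈ 58.584*I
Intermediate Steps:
U(k) = 31/8 (U(k) = 2 - (-15)/8 = 2 - 1*(-15/8) = 2 + 15/8 = 31/8)
√(-3436 + U(69)) = √(-3436 + 31/8) = √(-27457/8) = I*√54914/4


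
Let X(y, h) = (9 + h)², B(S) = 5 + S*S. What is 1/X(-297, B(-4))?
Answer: 1/900 ≈ 0.0011111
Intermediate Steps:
B(S) = 5 + S²
1/X(-297, B(-4)) = 1/((9 + (5 + (-4)²))²) = 1/((9 + (5 + 16))²) = 1/((9 + 21)²) = 1/(30²) = 1/900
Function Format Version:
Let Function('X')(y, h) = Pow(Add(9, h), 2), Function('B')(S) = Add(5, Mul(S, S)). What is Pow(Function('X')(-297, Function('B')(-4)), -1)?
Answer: Rational(1, 900) ≈ 0.0011111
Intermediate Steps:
Function('B')(S) = Add(5, Pow(S, 2))
Pow(Function('X')(-297, Function('B')(-4)), -1) = Pow(Pow(Add(9, Add(5, Pow(-4, 2))), 2), -1) = Pow(Pow(Add(9, Add(5, 16)), 2), -1) = Pow(Pow(Add(9, 21), 2), -1) = Pow(Pow(30, 2), -1) = Pow(900, -1) = Rational(1, 900)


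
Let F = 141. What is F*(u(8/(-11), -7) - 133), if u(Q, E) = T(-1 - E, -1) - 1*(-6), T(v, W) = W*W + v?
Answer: -16920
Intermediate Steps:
T(v, W) = v + W**2 (T(v, W) = W**2 + v = v + W**2)
u(Q, E) = 6 - E (u(Q, E) = ((-1 - E) + (-1)**2) - 1*(-6) = ((-1 - E) + 1) + 6 = -E + 6 = 6 - E)
F*(u(8/(-11), -7) - 133) = 141*((6 - 1*(-7)) - 133) = 141*((6 + 7) - 133) = 141*(13 - 133) = 141*(-120) = -16920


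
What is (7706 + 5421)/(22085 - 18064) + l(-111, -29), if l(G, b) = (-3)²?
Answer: 49316/4021 ≈ 12.265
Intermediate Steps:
l(G, b) = 9
(7706 + 5421)/(22085 - 18064) + l(-111, -29) = (7706 + 5421)/(22085 - 18064) + 9 = 13127/4021 + 9 = 49316/4021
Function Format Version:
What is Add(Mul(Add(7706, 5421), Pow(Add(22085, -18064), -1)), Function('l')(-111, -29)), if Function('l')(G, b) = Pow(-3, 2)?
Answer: Rational(49316, 4021) ≈ 12.265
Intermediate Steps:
Function('l')(G, b) = 9
Add(Mul(Add(7706, 5421), Pow(Add(22085, -18064), -1)), Function('l')(-111, -29)) = Add(Mul(Add(7706, 5421), Pow(Add(22085, -18064), -1)), 9) = Add(Mul(13127, Pow(4021, -1)), 9) = Add(Mul(13127, Rational(1, 4021)), 9) = Add(Rational(13127, 4021), 9) = Rational(49316, 4021)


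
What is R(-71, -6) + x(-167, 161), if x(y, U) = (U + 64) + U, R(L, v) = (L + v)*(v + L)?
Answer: 6315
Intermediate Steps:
R(L, v) = (L + v)**2 (R(L, v) = (L + v)*(L + v) = (L + v)**2)
x(y, U) = 64 + 2*U (x(y, U) = (64 + U) + U = 64 + 2*U)
R(-71, -6) + x(-167, 161) = (-71 - 6)**2 + (64 + 2*161) = (-77)**2 + (64 + 322) = 5929 + 386 = 6315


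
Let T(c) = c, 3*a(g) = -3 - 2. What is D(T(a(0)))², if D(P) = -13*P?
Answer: 4225/9 ≈ 469.44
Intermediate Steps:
a(g) = -5/3 (a(g) = (-3 - 2)/3 = (⅓)*(-5) = -5/3)
D(T(a(0)))² = (-13*(-5/3))² = (65/3)² = 4225/9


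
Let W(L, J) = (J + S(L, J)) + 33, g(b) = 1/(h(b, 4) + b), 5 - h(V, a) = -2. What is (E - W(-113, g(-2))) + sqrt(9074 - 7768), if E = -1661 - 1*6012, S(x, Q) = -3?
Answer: -38516/5 + sqrt(1306) ≈ -7667.1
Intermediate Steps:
h(V, a) = 7 (h(V, a) = 5 - 1*(-2) = 5 + 2 = 7)
E = -7673 (E = -1661 - 6012 = -7673)
g(b) = 1/(7 + b)
W(L, J) = 30 + J (W(L, J) = (J - 3) + 33 = (-3 + J) + 33 = 30 + J)
(E - W(-113, g(-2))) + sqrt(9074 - 7768) = (-7673 - (30 + 1/(7 - 2))) + sqrt(9074 - 7768) = (-7673 - (30 + 1/5)) + sqrt(1306) = (-7673 - 1*151/5) + sqrt(1306) = (-7673 - 151/5) + sqrt(1306) = -38516/5 + sqrt(1306)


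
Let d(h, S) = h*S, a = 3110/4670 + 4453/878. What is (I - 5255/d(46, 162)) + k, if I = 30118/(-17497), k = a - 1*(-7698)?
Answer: 205864997847853331/26731162059372 ≈ 7701.3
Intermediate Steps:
a = 2352609/410026 (a = 3110*(1/4670) + 4453*(1/878) = 311/467 + 4453/878 = 2352609/410026 ≈ 5.7377)
k = 3158732757/410026 (k = 2352609/410026 - 1*(-7698) = 2352609/410026 + 7698 = 3158732757/410026 ≈ 7703.7)
d(h, S) = S*h
I = -30118/17497 (I = 30118*(-1/17497) = -30118/17497 ≈ -1.7213)
(I - 5255/d(46, 162)) + k = (-30118/17497 - 5255/(162*46)) + 3158732757/410026 = (-30118/17497 - 5255/7452) + 3158732757/410026 = -316386071/130387644 + 3158732757/410026 = 205864997847853331/26731162059372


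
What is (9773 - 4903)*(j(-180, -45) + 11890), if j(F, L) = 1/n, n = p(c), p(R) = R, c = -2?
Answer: 57901865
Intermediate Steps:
n = -2
j(F, L) = -½ (j(F, L) = 1/(-2) = -½)
(9773 - 4903)*(j(-180, -45) + 11890) = (9773 - 4903)*(-½ + 11890) = 4870*(23779/2) = 57901865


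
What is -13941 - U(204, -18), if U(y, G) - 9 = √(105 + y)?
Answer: -13950 - √309 ≈ -13968.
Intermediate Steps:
U(y, G) = 9 + √(105 + y)
-13941 - U(204, -18) = -13941 - (9 + √(105 + 204)) = -13941 - (9 + √309) = -13941 + (-9 - √309) = -13950 - √309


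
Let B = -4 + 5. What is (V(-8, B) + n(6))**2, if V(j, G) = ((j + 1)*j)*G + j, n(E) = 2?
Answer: 2500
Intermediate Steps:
B = 1
V(j, G) = j + G*j*(1 + j) (V(j, G) = ((1 + j)*j)*G + j = (j*(1 + j))*G + j = G*j*(1 + j) + j = j + G*j*(1 + j))
(V(-8, B) + n(6))**2 = (-8*(1 + 1 + 1*(-8)) + 2)**2 = (-8*(1 + 1 - 8) + 2)**2 = (-8*(-6) + 2)**2 = (48 + 2)**2 = 50**2 = 2500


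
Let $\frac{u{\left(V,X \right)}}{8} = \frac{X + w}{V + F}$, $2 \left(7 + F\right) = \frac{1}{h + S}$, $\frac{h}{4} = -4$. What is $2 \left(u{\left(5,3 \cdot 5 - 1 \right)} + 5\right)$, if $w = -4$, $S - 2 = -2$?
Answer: $- \frac{894}{13} \approx -68.769$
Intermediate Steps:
$S = 0$ ($S = 2 - 2 = 0$)
$h = -16$ ($h = 4 \left(-4\right) = -16$)
$F = - \frac{225}{32}$ ($F = -7 + \frac{1}{2 \left(-16 + 0\right)} = -7 + \frac{1}{2 \left(-16\right)} = -7 + \frac{1}{2} \left(- \frac{1}{16}\right) = -7 - \frac{1}{32} = - \frac{225}{32} \approx -7.0313$)
$u{\left(V,X \right)} = \frac{8 \left(-4 + X\right)}{- \frac{225}{32} + V}$ ($u{\left(V,X \right)} = 8 \frac{X - 4}{V - \frac{225}{32}} = 8 \frac{-4 + X}{- \frac{225}{32} + V} = \frac{8 \left(-4 + X\right)}{- \frac{225}{32} + V}$)
$2 \left(u{\left(5,3 \cdot 5 - 1 \right)} + 5\right) = 2 \left(\frac{256 \left(-4 + \left(3 \cdot 5 - 1\right)\right)}{-225 + 32 \cdot 5} + 5\right) = 2 \left(\frac{256 \left(-4 + \left(15 - 1\right)\right)}{-225 + 160} + 5\right) = 2 \left(\frac{256 \left(-4 + 14\right)}{-65} + 5\right) = 2 \left(256 \left(- \frac{1}{65}\right) 10 + 5\right) = 2 \left(- \frac{512}{13} + 5\right) = 2 \left(- \frac{447}{13}\right) = - \frac{894}{13}$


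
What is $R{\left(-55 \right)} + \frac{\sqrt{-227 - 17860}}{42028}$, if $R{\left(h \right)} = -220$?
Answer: $-220 + \frac{i \sqrt{18087}}{42028} \approx -220.0 + 0.0032 i$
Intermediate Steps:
$R{\left(-55 \right)} + \frac{\sqrt{-227 - 17860}}{42028} = -220 + \frac{\sqrt{-227 - 17860}}{42028} = -220 + \sqrt{-18087} \cdot \frac{1}{42028} = -220 + i \sqrt{18087} \cdot \frac{1}{42028} = -220 + \frac{i \sqrt{18087}}{42028}$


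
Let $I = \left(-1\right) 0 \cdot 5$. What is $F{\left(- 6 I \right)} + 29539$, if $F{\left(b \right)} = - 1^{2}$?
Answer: $29538$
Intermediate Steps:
$I = 0$ ($I = 0 \cdot 5 = 0$)
$F{\left(b \right)} = -1$ ($F{\left(b \right)} = \left(-1\right) 1 = -1$)
$F{\left(- 6 I \right)} + 29539 = -1 + 29539 = 29538$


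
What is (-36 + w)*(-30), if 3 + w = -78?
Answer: 3510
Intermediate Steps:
w = -81 (w = -3 - 78 = -81)
(-36 + w)*(-30) = (-36 - 81)*(-30) = -117*(-30) = 3510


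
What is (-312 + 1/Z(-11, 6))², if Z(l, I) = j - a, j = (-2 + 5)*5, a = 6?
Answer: 7879249/81 ≈ 97275.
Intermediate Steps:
j = 15 (j = 3*5 = 15)
Z(l, I) = 9 (Z(l, I) = 15 - 1*6 = 15 - 6 = 9)
(-312 + 1/Z(-11, 6))² = (-312 + 1/9)² = (-312 + ⅑)² = (-2807/9)² = 7879249/81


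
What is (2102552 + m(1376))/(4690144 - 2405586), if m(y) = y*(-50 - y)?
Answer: 70188/1142279 ≈ 0.061446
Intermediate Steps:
(2102552 + m(1376))/(4690144 - 2405586) = (2102552 - 1*1376*(50 + 1376))/(4690144 - 2405586) = (2102552 - 1*1376*1426)/2284558 = (2102552 - 1962176)*(1/2284558) = 140376*(1/2284558) = 70188/1142279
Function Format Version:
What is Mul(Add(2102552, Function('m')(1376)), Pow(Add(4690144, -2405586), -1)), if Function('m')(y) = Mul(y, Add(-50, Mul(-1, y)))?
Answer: Rational(70188, 1142279) ≈ 0.061446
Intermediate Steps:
Mul(Add(2102552, Function('m')(1376)), Pow(Add(4690144, -2405586), -1)) = Mul(Add(2102552, Mul(-1, 1376, Add(50, 1376))), Pow(Add(4690144, -2405586), -1)) = Mul(Add(2102552, Mul(-1, 1376, 1426)), Pow(2284558, -1)) = Mul(Add(2102552, -1962176), Rational(1, 2284558)) = Mul(140376, Rational(1, 2284558)) = Rational(70188, 1142279)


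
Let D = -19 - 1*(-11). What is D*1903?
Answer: -15224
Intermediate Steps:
D = -8 (D = -19 + 11 = -8)
D*1903 = -8*1903 = -15224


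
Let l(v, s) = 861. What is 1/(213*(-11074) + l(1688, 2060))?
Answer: -1/2357901 ≈ -4.2411e-7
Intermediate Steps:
1/(213*(-11074) + l(1688, 2060)) = 1/(213*(-11074) + 861) = 1/(-2358762 + 861) = 1/(-2357901) = -1/2357901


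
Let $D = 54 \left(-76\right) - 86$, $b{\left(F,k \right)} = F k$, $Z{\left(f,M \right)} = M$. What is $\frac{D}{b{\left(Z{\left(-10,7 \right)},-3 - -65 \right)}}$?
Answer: $- \frac{2095}{217} \approx -9.6544$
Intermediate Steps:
$D = -4190$ ($D = -4104 - 86 = -4190$)
$\frac{D}{b{\left(Z{\left(-10,7 \right)},-3 - -65 \right)}} = - \frac{4190}{7 \left(-3 - -65\right)} = - \frac{4190}{7 \left(-3 + 65\right)} = - \frac{4190}{7 \cdot 62} = - \frac{4190}{434} = \left(-4190\right) \frac{1}{434} = - \frac{2095}{217}$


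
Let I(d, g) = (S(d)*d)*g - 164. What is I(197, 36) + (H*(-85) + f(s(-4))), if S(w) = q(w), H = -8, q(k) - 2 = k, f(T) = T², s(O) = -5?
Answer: 1411849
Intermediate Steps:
q(k) = 2 + k
S(w) = 2 + w
I(d, g) = -164 + d*g*(2 + d) (I(d, g) = ((2 + d)*d)*g - 164 = (d*(2 + d))*g - 164 = d*g*(2 + d) - 164 = -164 + d*g*(2 + d))
I(197, 36) + (H*(-85) + f(s(-4))) = (-164 + 197*36*(2 + 197)) + (-8*(-85) + (-5)²) = (-164 + 197*36*199) + (680 + 25) = (-164 + 1411308) + 705 = 1411144 + 705 = 1411849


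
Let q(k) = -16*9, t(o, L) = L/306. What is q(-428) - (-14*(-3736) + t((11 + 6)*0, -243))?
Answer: -1783205/34 ≈ -52447.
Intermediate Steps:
t(o, L) = L/306 (t(o, L) = L*(1/306) = L/306)
q(k) = -144
q(-428) - (-14*(-3736) + t((11 + 6)*0, -243)) = -144 - (-14*(-3736) + (1/306)*(-243)) = -144 - (52304 - 27/34) = -144 - 1*1778309/34 = -144 - 1778309/34 = -1783205/34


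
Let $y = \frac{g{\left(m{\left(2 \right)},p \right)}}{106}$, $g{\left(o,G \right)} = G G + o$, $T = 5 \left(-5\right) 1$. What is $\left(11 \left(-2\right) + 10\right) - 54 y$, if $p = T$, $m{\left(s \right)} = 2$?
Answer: $- \frac{17565}{53} \approx -331.42$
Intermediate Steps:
$T = -25$ ($T = \left(-25\right) 1 = -25$)
$p = -25$
$g{\left(o,G \right)} = o + G^{2}$ ($g{\left(o,G \right)} = G^{2} + o = o + G^{2}$)
$y = \frac{627}{106}$ ($y = \frac{2 + \left(-25\right)^{2}}{106} = \left(2 + 625\right) \frac{1}{106} = 627 \cdot \frac{1}{106} = \frac{627}{106} \approx 5.9151$)
$\left(11 \left(-2\right) + 10\right) - 54 y = \left(11 \left(-2\right) + 10\right) - \frac{16929}{53} = \left(-22 + 10\right) - \frac{16929}{53} = -12 - \frac{16929}{53} = - \frac{17565}{53}$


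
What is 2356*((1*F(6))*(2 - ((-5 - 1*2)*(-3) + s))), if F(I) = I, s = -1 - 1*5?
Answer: -183768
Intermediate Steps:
s = -6 (s = -1 - 5 = -6)
2356*((1*F(6))*(2 - ((-5 - 1*2)*(-3) + s))) = 2356*((1*6)*(2 - ((-5 - 1*2)*(-3) - 6))) = 2356*(6*(2 - ((-5 - 2)*(-3) - 6))) = 2356*(6*(2 - (-7*(-3) - 6))) = 2356*(6*(2 - (21 - 6))) = 2356*(6*(2 - 1*15)) = 2356*(6*(2 - 15)) = 2356*(6*(-13)) = 2356*(-78) = -183768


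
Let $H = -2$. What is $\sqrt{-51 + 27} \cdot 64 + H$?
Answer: $-2 + 128 i \sqrt{6} \approx -2.0 + 313.53 i$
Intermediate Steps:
$\sqrt{-51 + 27} \cdot 64 + H = \sqrt{-51 + 27} \cdot 64 - 2 = \sqrt{-24} \cdot 64 - 2 = 2 i \sqrt{6} \cdot 64 - 2 = 128 i \sqrt{6} - 2 = -2 + 128 i \sqrt{6}$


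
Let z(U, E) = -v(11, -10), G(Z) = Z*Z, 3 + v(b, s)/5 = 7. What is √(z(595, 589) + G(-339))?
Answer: √114901 ≈ 338.97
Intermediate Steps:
v(b, s) = 20 (v(b, s) = -15 + 5*7 = -15 + 35 = 20)
G(Z) = Z²
z(U, E) = -20 (z(U, E) = -1*20 = -20)
√(z(595, 589) + G(-339)) = √(-20 + (-339)²) = √(-20 + 114921) = √114901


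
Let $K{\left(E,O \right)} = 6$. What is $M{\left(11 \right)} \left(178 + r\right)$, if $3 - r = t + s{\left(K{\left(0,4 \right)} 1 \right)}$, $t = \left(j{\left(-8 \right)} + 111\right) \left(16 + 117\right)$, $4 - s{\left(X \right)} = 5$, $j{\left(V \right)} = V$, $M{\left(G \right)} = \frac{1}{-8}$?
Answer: $\frac{13517}{8} \approx 1689.6$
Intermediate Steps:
$M{\left(G \right)} = - \frac{1}{8}$
$s{\left(X \right)} = -1$ ($s{\left(X \right)} = 4 - 5 = -1$)
$t = 13699$ ($t = \left(-8 + 111\right) \left(16 + 117\right) = 103 \cdot 133 = 13699$)
$r = -13695$ ($r = 3 - \left(13699 - 1\right) = 3 - 13698 = -13695$)
$M{\left(11 \right)} \left(178 + r\right) = - \frac{178 - 13695}{8} = \left(- \frac{1}{8}\right) \left(-13517\right) = \frac{13517}{8}$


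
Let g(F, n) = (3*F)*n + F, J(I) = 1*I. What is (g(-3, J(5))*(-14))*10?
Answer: 6720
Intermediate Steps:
J(I) = I
g(F, n) = F + 3*F*n (g(F, n) = 3*F*n + F = F + 3*F*n)
(g(-3, J(5))*(-14))*10 = (-3*(1 + 3*5)*(-14))*10 = (-3*(1 + 15)*(-14))*10 = (-3*16*(-14))*10 = -48*(-14)*10 = 672*10 = 6720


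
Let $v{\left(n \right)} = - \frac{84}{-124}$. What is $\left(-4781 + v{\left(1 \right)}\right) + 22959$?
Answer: $\frac{563539}{31} \approx 18179.0$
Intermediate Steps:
$v{\left(n \right)} = \frac{21}{31}$ ($v{\left(n \right)} = \left(-84\right) \left(- \frac{1}{124}\right) = \frac{21}{31}$)
$\left(-4781 + v{\left(1 \right)}\right) + 22959 = \left(-4781 + \frac{21}{31}\right) + 22959 = - \frac{148190}{31} + 22959 = \frac{563539}{31}$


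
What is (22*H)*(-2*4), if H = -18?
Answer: 3168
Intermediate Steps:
(22*H)*(-2*4) = (22*(-18))*(-2*4) = -396*(-8) = 3168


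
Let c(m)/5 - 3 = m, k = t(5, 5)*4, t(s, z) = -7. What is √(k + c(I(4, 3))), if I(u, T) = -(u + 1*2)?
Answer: I*√43 ≈ 6.5574*I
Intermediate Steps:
I(u, T) = -2 - u (I(u, T) = -(u + 2) = -(2 + u) = -2 - u)
k = -28 (k = -7*4 = -28)
c(m) = 15 + 5*m
√(k + c(I(4, 3))) = √(-28 + (15 + 5*(-2 - 1*4))) = √(-28 + (15 + 5*(-2 - 4))) = √(-28 + (15 + 5*(-6))) = √(-28 + (15 - 30)) = √(-28 - 15) = √(-43) = I*√43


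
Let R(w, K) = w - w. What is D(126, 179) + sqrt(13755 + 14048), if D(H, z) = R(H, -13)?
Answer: sqrt(27803) ≈ 166.74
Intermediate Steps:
R(w, K) = 0
D(H, z) = 0
D(126, 179) + sqrt(13755 + 14048) = 0 + sqrt(13755 + 14048) = 0 + sqrt(27803) = sqrt(27803)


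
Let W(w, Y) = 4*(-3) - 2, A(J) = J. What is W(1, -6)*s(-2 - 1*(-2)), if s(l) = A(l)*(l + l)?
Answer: 0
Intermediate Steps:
W(w, Y) = -14 (W(w, Y) = -12 - 2 = -14)
s(l) = 2*l² (s(l) = l*(l + l) = l*(2*l) = 2*l²)
W(1, -6)*s(-2 - 1*(-2)) = -28*(-2 - 1*(-2))² = -28*(-2 + 2)² = -28*0² = -28*0 = -14*0 = 0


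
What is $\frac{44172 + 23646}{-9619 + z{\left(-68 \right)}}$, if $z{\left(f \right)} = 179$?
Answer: $- \frac{33909}{4720} \approx -7.1841$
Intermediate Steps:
$\frac{44172 + 23646}{-9619 + z{\left(-68 \right)}} = \frac{44172 + 23646}{-9619 + 179} = \frac{67818}{-9440} = 67818 \left(- \frac{1}{9440}\right) = - \frac{33909}{4720}$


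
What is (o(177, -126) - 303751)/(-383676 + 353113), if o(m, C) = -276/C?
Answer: 6378725/641823 ≈ 9.9384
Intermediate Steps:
(o(177, -126) - 303751)/(-383676 + 353113) = (-276/(-126) - 303751)/(-383676 + 353113) = (-276*(-1/126) - 303751)/(-30563) = (46/21 - 303751)*(-1/30563) = -6378725/21*(-1/30563) = 6378725/641823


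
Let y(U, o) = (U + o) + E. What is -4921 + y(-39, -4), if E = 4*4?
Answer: -4948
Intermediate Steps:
E = 16
y(U, o) = 16 + U + o (y(U, o) = (U + o) + 16 = 16 + U + o)
-4921 + y(-39, -4) = -4921 + (16 - 39 - 4) = -4921 - 27 = -4948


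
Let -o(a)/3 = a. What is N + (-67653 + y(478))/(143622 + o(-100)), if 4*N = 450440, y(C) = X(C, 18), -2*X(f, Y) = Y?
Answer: 2701164793/23987 ≈ 1.1261e+5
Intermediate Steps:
o(a) = -3*a
X(f, Y) = -Y/2
y(C) = -9 (y(C) = -½*18 = -9)
N = 112610 (N = (¼)*450440 = 112610)
N + (-67653 + y(478))/(143622 + o(-100)) = 112610 + (-67653 - 9)/(143622 - 3*(-100)) = 112610 - 67662/(143622 + 300) = 112610 - 67662/143922 = 112610 - 67662*1/143922 = 112610 - 11277/23987 = 2701164793/23987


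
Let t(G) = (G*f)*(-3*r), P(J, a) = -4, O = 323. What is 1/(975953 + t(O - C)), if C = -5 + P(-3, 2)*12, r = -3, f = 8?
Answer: 1/1003025 ≈ 9.9698e-7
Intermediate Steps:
C = -53 (C = -5 - 4*12 = -5 - 48 = -53)
t(G) = 72*G (t(G) = (G*8)*(-3*(-3)) = (8*G)*9 = 72*G)
1/(975953 + t(O - C)) = 1/(975953 + 72*(323 - 1*(-53))) = 1/(975953 + 72*(323 + 53)) = 1/(975953 + 72*376) = 1/(975953 + 27072) = 1/1003025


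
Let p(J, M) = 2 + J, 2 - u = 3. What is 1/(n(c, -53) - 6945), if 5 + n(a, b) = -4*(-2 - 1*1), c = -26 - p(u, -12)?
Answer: -1/6938 ≈ -0.00014413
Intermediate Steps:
u = -1 (u = 2 - 1*3 = 2 - 3 = -1)
c = -27 (c = -26 - (2 - 1) = -26 - 1*1 = -26 - 1 = -27)
n(a, b) = 7 (n(a, b) = -5 - 4*(-2 - 1*1) = -5 - 4*(-2 - 1) = -5 - 4*(-3) = -5 + 12 = 7)
1/(n(c, -53) - 6945) = 1/(7 - 6945) = 1/(-6938) = -1/6938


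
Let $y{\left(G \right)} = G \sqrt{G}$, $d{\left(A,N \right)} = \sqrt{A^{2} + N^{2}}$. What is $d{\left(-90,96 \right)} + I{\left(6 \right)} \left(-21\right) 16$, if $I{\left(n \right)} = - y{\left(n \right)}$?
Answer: $6 \sqrt{481} + 2016 \sqrt{6} \approx 5069.8$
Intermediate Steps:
$y{\left(G \right)} = G^{\frac{3}{2}}$
$I{\left(n \right)} = - n^{\frac{3}{2}}$
$d{\left(-90,96 \right)} + I{\left(6 \right)} \left(-21\right) 16 = \sqrt{\left(-90\right)^{2} + 96^{2}} + - 6^{\frac{3}{2}} \left(-21\right) 16 = \sqrt{8100 + 9216} + - 6 \sqrt{6} \left(-21\right) 16 = \sqrt{17316} + - 6 \sqrt{6} \left(-21\right) 16 = 6 \sqrt{481} + 126 \sqrt{6} \cdot 16 = 6 \sqrt{481} + 2016 \sqrt{6}$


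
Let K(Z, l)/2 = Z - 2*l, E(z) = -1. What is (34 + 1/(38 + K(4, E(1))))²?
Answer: 2893401/2500 ≈ 1157.4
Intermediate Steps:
K(Z, l) = -4*l + 2*Z (K(Z, l) = 2*(Z - 2*l) = -4*l + 2*Z)
(34 + 1/(38 + K(4, E(1))))² = (34 + 1/(38 + (-4*(-1) + 2*4)))² = (34 + 1/(38 + (4 + 8)))² = (34 + 1/(38 + 12))² = (34 + 1/50)² = (1701/50)² = 2893401/2500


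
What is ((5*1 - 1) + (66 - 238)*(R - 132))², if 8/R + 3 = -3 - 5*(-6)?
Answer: 4617474304/9 ≈ 5.1305e+8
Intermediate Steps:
R = ⅓ (R = 8/(-3 + (-3 - 5*(-6))) = 8/(-3 + (-3 + 30)) = 8/(-3 + 27) = 8/24 = 8*(1/24) = ⅓ ≈ 0.33333)
((5*1 - 1) + (66 - 238)*(R - 132))² = ((5*1 - 1) + (66 - 238)*(⅓ - 132))² = ((5 - 1) - 172*(-395/3))² = (4 + 67940/3)² = (67952/3)² = 4617474304/9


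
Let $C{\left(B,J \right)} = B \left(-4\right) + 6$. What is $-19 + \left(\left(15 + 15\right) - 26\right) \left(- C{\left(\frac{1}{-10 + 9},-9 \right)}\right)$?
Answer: $-59$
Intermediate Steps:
$C{\left(B,J \right)} = 6 - 4 B$ ($C{\left(B,J \right)} = - 4 B + 6 = 6 - 4 B$)
$-19 + \left(\left(15 + 15\right) - 26\right) \left(- C{\left(\frac{1}{-10 + 9},-9 \right)}\right) = -19 + \left(\left(15 + 15\right) - 26\right) \left(- (6 - \frac{4}{-10 + 9})\right) = -19 + \left(30 - 26\right) \left(- (6 - \frac{4}{-1})\right) = -19 + 4 \left(- (6 - -4)\right) = -19 + 4 \left(- (6 + 4)\right) = -19 + 4 \left(\left(-1\right) 10\right) = -19 + 4 \left(-10\right) = -19 - 40 = -59$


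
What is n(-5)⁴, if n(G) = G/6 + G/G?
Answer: 1/1296 ≈ 0.00077160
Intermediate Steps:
n(G) = 1 + G/6 (n(G) = G*(⅙) + 1 = G/6 + 1 = 1 + G/6)
n(-5)⁴ = (1 + (⅙)*(-5))⁴ = (1 - ⅚)⁴ = (⅙)⁴ = 1/1296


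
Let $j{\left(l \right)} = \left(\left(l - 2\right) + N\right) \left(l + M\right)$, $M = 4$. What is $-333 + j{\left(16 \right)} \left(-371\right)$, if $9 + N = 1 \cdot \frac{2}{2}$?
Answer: $-44853$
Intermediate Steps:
$N = -8$ ($N = -9 + 1 \cdot \frac{2}{2} = -9 + 1 \cdot 2 \cdot \frac{1}{2} = -9 + 1 \cdot 1 = -9 + 1 = -8$)
$j{\left(l \right)} = \left(-10 + l\right) \left(4 + l\right)$ ($j{\left(l \right)} = \left(\left(l - 2\right) - 8\right) \left(l + 4\right) = \left(\left(-2 + l\right) - 8\right) \left(4 + l\right) = \left(-10 + l\right) \left(4 + l\right)$)
$-333 + j{\left(16 \right)} \left(-371\right) = -333 + \left(-40 + 16^{2} - 96\right) \left(-371\right) = -333 + \left(-40 + 256 - 96\right) \left(-371\right) = -333 + 120 \left(-371\right) = -333 - 44520 = -44853$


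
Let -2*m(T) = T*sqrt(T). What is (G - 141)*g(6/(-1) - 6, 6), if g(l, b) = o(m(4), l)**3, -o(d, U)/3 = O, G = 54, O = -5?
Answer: -293625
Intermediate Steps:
m(T) = -T**(3/2)/2 (m(T) = -T*sqrt(T)/2 = -T**(3/2)/2)
o(d, U) = 15 (o(d, U) = -3*(-5) = 15)
g(l, b) = 3375 (g(l, b) = 15**3 = 3375)
(G - 141)*g(6/(-1) - 6, 6) = (54 - 141)*3375 = -87*3375 = -293625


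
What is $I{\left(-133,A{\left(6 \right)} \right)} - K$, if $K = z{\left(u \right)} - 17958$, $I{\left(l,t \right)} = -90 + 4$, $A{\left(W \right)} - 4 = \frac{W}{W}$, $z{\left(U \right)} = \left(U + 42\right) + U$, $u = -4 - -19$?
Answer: $17800$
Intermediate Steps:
$u = 15$ ($u = -4 + 19 = 15$)
$z{\left(U \right)} = 42 + 2 U$ ($z{\left(U \right)} = \left(42 + U\right) + U = 42 + 2 U$)
$A{\left(W \right)} = 5$ ($A{\left(W \right)} = 4 + \frac{W}{W} = 4 + 1 = 5$)
$I{\left(l,t \right)} = -86$
$K = -17886$ ($K = \left(42 + 2 \cdot 15\right) - 17958 = \left(42 + 30\right) - 17958 = 72 - 17958 = -17886$)
$I{\left(-133,A{\left(6 \right)} \right)} - K = -86 - -17886 = -86 + 17886 = 17800$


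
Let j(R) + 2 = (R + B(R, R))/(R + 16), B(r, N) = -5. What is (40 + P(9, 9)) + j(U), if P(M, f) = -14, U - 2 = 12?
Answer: 243/10 ≈ 24.300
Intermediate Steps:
U = 14 (U = 2 + 12 = 14)
j(R) = -2 + (-5 + R)/(16 + R) (j(R) = -2 + (R - 5)/(R + 16) = -2 + (-5 + R)/(16 + R))
(40 + P(9, 9)) + j(U) = (40 - 14) + (-37 - 1*14)/(16 + 14) = 26 + (-37 - 14)/30 = 26 + (1/30)*(-51) = 26 - 17/10 = 243/10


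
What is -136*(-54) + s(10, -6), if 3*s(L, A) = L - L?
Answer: 7344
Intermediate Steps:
s(L, A) = 0 (s(L, A) = (L - L)/3 = (1/3)*0 = 0)
-136*(-54) + s(10, -6) = -136*(-54) + 0 = 7344 + 0 = 7344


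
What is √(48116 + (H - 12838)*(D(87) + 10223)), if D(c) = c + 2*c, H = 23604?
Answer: 18*√348515 ≈ 10626.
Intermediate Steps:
D(c) = 3*c
√(48116 + (H - 12838)*(D(87) + 10223)) = √(48116 + (23604 - 12838)*(3*87 + 10223)) = √(48116 + 10766*(261 + 10223)) = √(48116 + 10766*10484) = √(48116 + 112870744) = √112918860 = 18*√348515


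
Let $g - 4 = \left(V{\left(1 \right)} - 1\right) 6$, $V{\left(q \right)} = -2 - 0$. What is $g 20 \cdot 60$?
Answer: $-16800$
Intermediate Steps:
$V{\left(q \right)} = -2$ ($V{\left(q \right)} = -2 + 0 = -2$)
$g = -14$ ($g = 4 + \left(-2 - 1\right) 6 = 4 - 18 = -14$)
$g 20 \cdot 60 = \left(-14\right) 20 \cdot 60 = \left(-280\right) 60 = -16800$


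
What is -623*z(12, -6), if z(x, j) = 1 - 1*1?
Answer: 0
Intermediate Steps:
z(x, j) = 0 (z(x, j) = 1 - 1 = 0)
-623*z(12, -6) = -623*0 = 0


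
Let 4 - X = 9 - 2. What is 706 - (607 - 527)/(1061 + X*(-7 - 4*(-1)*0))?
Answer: 381906/541 ≈ 705.93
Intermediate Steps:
X = -3 (X = 4 - (9 - 2) = 4 - 1*7 = 4 - 7 = -3)
706 - (607 - 527)/(1061 + X*(-7 - 4*(-1)*0)) = 706 - (607 - 527)/(1061 - 3*(-7 - 4*(-1)*0)) = 706 - 80/(1061 - 3*(-7 + 4*0)) = 706 - 80/(1061 - 3*(-7 + 0)) = 706 - 80/(1061 - 3*(-7)) = 706 - 80/(1061 + 21) = 706 - 80/1082 = 706 - 1*40/541 = 706 - 40/541 = 381906/541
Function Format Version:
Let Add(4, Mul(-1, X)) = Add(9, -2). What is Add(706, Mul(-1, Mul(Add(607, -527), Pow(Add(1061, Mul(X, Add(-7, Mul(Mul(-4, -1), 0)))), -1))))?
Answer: Rational(381906, 541) ≈ 705.93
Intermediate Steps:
X = -3 (X = Add(4, Mul(-1, Add(9, -2))) = Add(4, Mul(-1, 7)) = Add(4, -7) = -3)
Add(706, Mul(-1, Mul(Add(607, -527), Pow(Add(1061, Mul(X, Add(-7, Mul(Mul(-4, -1), 0)))), -1)))) = Add(706, Mul(-1, Mul(Add(607, -527), Pow(Add(1061, Mul(-3, Add(-7, Mul(Mul(-4, -1), 0)))), -1)))) = Add(706, Mul(-1, Mul(80, Pow(Add(1061, Mul(-3, Add(-7, Mul(4, 0)))), -1)))) = Add(706, Mul(-1, Mul(80, Pow(Add(1061, Mul(-3, Add(-7, 0))), -1)))) = Add(706, Mul(-1, Mul(80, Pow(Add(1061, Mul(-3, -7)), -1)))) = Add(706, Mul(-1, Mul(80, Pow(Add(1061, 21), -1)))) = Add(706, Mul(-1, Mul(80, Pow(1082, -1)))) = Add(706, Mul(-1, Mul(80, Rational(1, 1082)))) = Add(706, Mul(-1, Rational(40, 541))) = Add(706, Rational(-40, 541)) = Rational(381906, 541)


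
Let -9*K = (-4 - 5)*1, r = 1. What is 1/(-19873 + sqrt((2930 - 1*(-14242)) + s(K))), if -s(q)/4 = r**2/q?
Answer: -19873/394918961 - 4*sqrt(1073)/394918961 ≈ -5.0653e-5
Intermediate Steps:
K = 1 (K = -(-4 - 5)/9 = -(-1) = -1/9*(-9) = 1)
s(q) = -4/q (s(q) = -4*1**2/q = -4/q)
1/(-19873 + sqrt((2930 - 1*(-14242)) + s(K))) = 1/(-19873 + sqrt((2930 - 1*(-14242)) - 4/1)) = 1/(-19873 + sqrt((2930 + 14242) - 4*1)) = 1/(-19873 + sqrt(17172 - 4)) = 1/(-19873 + sqrt(17168)) = 1/(-19873 + 4*sqrt(1073))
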